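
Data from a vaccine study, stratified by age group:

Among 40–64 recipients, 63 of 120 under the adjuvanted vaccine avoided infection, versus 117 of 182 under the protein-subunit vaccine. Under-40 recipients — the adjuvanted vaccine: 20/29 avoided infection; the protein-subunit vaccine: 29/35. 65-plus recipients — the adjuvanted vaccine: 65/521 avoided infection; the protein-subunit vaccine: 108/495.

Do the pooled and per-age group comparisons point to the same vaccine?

Yes

40–64: the adjuvanted vaccine 63/120 = 52.5%, the protein-subunit vaccine 117/182 = 64.3% → the protein-subunit vaccine
Under-40: the adjuvanted vaccine 20/29 = 69.0%, the protein-subunit vaccine 29/35 = 82.9% → the protein-subunit vaccine
65-plus: the adjuvanted vaccine 65/521 = 12.5%, the protein-subunit vaccine 108/495 = 21.8% → the protein-subunit vaccine
Overall: the adjuvanted vaccine 148/670 = 22.1%, the protein-subunit vaccine 254/712 = 35.7% → the protein-subunit vaccine
The protein-subunit vaccine wins overall and in every age group — no reversal.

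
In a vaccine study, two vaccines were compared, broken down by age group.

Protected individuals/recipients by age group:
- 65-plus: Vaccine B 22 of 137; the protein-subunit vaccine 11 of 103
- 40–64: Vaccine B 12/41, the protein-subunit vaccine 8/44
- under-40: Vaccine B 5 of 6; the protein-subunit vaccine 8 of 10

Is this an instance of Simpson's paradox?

65-plus: Vaccine B 22/137 = 16.1%, the protein-subunit vaccine 11/103 = 10.7% → Vaccine B
40–64: Vaccine B 12/41 = 29.3%, the protein-subunit vaccine 8/44 = 18.2% → Vaccine B
Under-40: Vaccine B 5/6 = 83.3%, the protein-subunit vaccine 8/10 = 80.0% → Vaccine B
Overall: Vaccine B 39/184 = 21.2%, the protein-subunit vaccine 27/157 = 17.2% → Vaccine B
Vaccine B wins overall and in every age group — no reversal.

No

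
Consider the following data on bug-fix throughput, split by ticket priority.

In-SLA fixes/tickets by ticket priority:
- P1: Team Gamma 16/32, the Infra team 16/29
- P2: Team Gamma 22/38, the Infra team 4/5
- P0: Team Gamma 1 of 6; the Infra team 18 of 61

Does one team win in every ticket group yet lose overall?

Yes

P1: Team Gamma 16/32 = 50.0%, the Infra team 16/29 = 55.2% → the Infra team
P2: Team Gamma 22/38 = 57.9%, the Infra team 4/5 = 80.0% → the Infra team
P0: Team Gamma 1/6 = 16.7%, the Infra team 18/61 = 29.5% → the Infra team
Overall: Team Gamma 39/76 = 51.3%, the Infra team 38/95 = 40.0% → Team Gamma
The Infra team wins each ticket group but Team Gamma wins overall — the comparison reverses. The Infra team's tickets skew toward P0, which has a lower base rate.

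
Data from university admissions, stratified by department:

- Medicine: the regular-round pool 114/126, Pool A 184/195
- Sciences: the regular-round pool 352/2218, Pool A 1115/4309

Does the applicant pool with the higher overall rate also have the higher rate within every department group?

Yes

Medicine: the regular-round pool 114/126 = 90.5%, Pool A 184/195 = 94.4% → Pool A
Sciences: the regular-round pool 352/2218 = 15.9%, Pool A 1115/4309 = 25.9% → Pool A
Overall: the regular-round pool 466/2344 = 19.9%, Pool A 1299/4504 = 28.8% → Pool A
Pool A wins overall and in every department group — no reversal.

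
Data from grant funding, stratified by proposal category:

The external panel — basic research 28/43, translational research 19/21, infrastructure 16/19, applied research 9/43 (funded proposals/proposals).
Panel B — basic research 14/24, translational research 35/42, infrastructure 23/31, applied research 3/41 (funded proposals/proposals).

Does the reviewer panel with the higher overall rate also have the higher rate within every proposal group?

Basic research: the external panel 28/43 = 65.1%, Panel B 14/24 = 58.3% → the external panel
Translational research: the external panel 19/21 = 90.5%, Panel B 35/42 = 83.3% → the external panel
Infrastructure: the external panel 16/19 = 84.2%, Panel B 23/31 = 74.2% → the external panel
Applied research: the external panel 9/43 = 20.9%, Panel B 3/41 = 7.3% → the external panel
Overall: the external panel 72/126 = 57.1%, Panel B 75/138 = 54.3% → the external panel
The external panel wins overall and in every proposal group — no reversal.

Yes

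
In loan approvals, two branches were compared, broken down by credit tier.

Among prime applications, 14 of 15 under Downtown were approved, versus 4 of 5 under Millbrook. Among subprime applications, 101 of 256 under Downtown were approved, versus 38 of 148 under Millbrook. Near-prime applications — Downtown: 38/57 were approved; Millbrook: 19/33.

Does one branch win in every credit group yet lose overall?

Prime: Downtown 14/15 = 93.3%, Millbrook 4/5 = 80.0% → Downtown
Subprime: Downtown 101/256 = 39.5%, Millbrook 38/148 = 25.7% → Downtown
Near-prime: Downtown 38/57 = 66.7%, Millbrook 19/33 = 57.6% → Downtown
Overall: Downtown 153/328 = 46.6%, Millbrook 61/186 = 32.8% → Downtown
Downtown wins overall and in every credit group — no reversal.

No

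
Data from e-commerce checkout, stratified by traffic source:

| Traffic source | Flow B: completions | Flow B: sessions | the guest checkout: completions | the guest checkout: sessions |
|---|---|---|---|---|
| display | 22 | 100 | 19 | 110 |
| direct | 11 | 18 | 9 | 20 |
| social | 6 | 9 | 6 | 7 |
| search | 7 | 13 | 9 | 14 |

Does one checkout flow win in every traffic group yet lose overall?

Display: Flow B 22/100 = 22.0%, the guest checkout 19/110 = 17.3% → Flow B
Direct: Flow B 11/18 = 61.1%, the guest checkout 9/20 = 45.0% → Flow B
Social: Flow B 6/9 = 66.7%, the guest checkout 6/7 = 85.7% → the guest checkout
Search: Flow B 7/13 = 53.8%, the guest checkout 9/14 = 64.3% → the guest checkout
Overall: Flow B 46/140 = 32.9%, the guest checkout 43/151 = 28.5% → Flow B
Neither sweeps: Flow B wins 2 of 4 groups, the guest checkout wins 2. Flow B wins overall but not every group — no Simpson reversal.

No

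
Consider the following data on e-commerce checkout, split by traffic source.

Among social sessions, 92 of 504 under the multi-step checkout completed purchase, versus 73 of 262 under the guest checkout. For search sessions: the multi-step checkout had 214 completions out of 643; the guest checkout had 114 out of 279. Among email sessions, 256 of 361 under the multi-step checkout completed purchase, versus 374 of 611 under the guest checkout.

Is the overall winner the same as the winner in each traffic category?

Social: the multi-step checkout 92/504 = 18.3%, the guest checkout 73/262 = 27.9% → the guest checkout
Search: the multi-step checkout 214/643 = 33.3%, the guest checkout 114/279 = 40.9% → the guest checkout
Email: the multi-step checkout 256/361 = 70.9%, the guest checkout 374/611 = 61.2% → the multi-step checkout
Overall: the multi-step checkout 562/1508 = 37.3%, the guest checkout 561/1152 = 48.7% → the guest checkout
Neither sweeps: the multi-step checkout wins 1 of 3 groups, the guest checkout wins 2. The guest checkout wins overall but not every group — no Simpson reversal.

No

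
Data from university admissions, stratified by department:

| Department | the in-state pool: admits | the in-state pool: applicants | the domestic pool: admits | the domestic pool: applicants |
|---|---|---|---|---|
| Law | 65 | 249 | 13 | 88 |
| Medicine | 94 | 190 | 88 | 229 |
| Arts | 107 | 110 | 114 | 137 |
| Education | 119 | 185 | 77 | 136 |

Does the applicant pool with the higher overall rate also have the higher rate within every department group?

Yes

Law: the in-state pool 65/249 = 26.1%, the domestic pool 13/88 = 14.8% → the in-state pool
Medicine: the in-state pool 94/190 = 49.5%, the domestic pool 88/229 = 38.4% → the in-state pool
Arts: the in-state pool 107/110 = 97.3%, the domestic pool 114/137 = 83.2% → the in-state pool
Education: the in-state pool 119/185 = 64.3%, the domestic pool 77/136 = 56.6% → the in-state pool
Overall: the in-state pool 385/734 = 52.5%, the domestic pool 292/590 = 49.5% → the in-state pool
The in-state pool wins overall and in every department group — no reversal.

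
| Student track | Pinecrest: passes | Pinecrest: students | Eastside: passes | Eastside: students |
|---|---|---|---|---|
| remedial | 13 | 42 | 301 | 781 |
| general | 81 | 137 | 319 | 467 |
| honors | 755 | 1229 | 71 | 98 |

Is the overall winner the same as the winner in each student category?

No

Remedial: Pinecrest 13/42 = 31.0%, Eastside 301/781 = 38.5% → Eastside
General: Pinecrest 81/137 = 59.1%, Eastside 319/467 = 68.3% → Eastside
Honors: Pinecrest 755/1229 = 61.4%, Eastside 71/98 = 72.4% → Eastside
Overall: Pinecrest 849/1408 = 60.3%, Eastside 691/1346 = 51.3% → Pinecrest
Eastside wins each student group but Pinecrest wins overall — the comparison reverses. Eastside's students skew toward remedial, which has a lower base rate.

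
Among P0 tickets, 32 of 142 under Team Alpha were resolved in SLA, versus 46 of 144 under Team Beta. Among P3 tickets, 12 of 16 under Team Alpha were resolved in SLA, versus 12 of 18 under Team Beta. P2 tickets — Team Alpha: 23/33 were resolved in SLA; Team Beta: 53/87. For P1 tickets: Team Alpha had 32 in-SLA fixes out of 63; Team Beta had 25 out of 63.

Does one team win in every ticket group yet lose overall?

P0: Team Alpha 32/142 = 22.5%, Team Beta 46/144 = 31.9% → Team Beta
P3: Team Alpha 12/16 = 75.0%, Team Beta 12/18 = 66.7% → Team Alpha
P2: Team Alpha 23/33 = 69.7%, Team Beta 53/87 = 60.9% → Team Alpha
P1: Team Alpha 32/63 = 50.8%, Team Beta 25/63 = 39.7% → Team Alpha
Overall: Team Alpha 99/254 = 39.0%, Team Beta 136/312 = 43.6% → Team Beta
Neither sweeps: Team Alpha wins 3 of 4 groups, Team Beta wins 1. Team Beta wins overall but not every group — no Simpson reversal.

No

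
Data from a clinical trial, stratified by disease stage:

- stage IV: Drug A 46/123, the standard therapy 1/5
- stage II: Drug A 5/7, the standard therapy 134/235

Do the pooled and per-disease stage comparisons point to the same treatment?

No

Stage IV: Drug A 46/123 = 37.4%, the standard therapy 1/5 = 20.0% → Drug A
Stage II: Drug A 5/7 = 71.4%, the standard therapy 134/235 = 57.0% → Drug A
Overall: Drug A 51/130 = 39.2%, the standard therapy 135/240 = 56.2% → the standard therapy
Drug A wins each disease group but the standard therapy wins overall — the comparison reverses. Drug A's patients skew toward stage IV, which has a lower base rate.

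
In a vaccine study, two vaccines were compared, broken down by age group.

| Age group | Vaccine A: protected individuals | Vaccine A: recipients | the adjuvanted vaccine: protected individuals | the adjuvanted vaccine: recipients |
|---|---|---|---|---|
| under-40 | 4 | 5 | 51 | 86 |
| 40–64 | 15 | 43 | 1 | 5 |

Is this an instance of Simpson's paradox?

Yes

Under-40: Vaccine A 4/5 = 80.0%, the adjuvanted vaccine 51/86 = 59.3% → Vaccine A
40–64: Vaccine A 15/43 = 34.9%, the adjuvanted vaccine 1/5 = 20.0% → Vaccine A
Overall: Vaccine A 19/48 = 39.6%, the adjuvanted vaccine 52/91 = 57.1% → the adjuvanted vaccine
Vaccine A wins each age group but the adjuvanted vaccine wins overall — the comparison reverses. Vaccine A's recipients skew toward 40–64, which has a lower base rate.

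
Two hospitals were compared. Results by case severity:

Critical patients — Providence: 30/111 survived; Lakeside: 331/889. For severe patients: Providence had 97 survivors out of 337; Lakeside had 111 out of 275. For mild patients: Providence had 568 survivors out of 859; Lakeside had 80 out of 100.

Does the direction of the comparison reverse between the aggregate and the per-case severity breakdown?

Yes

Critical: Providence 30/111 = 27.0%, Lakeside 331/889 = 37.2% → Lakeside
Severe: Providence 97/337 = 28.8%, Lakeside 111/275 = 40.4% → Lakeside
Mild: Providence 568/859 = 66.1%, Lakeside 80/100 = 80.0% → Lakeside
Overall: Providence 695/1307 = 53.2%, Lakeside 522/1264 = 41.3% → Providence
Lakeside wins each case group but Providence wins overall — the comparison reverses. Lakeside's patients skew toward critical, which has a lower base rate.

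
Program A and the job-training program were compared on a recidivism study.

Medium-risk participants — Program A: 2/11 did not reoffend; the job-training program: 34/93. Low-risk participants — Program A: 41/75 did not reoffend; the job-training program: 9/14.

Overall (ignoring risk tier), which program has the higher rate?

Medium-risk: Program A 2/11 = 18.2%, the job-training program 34/93 = 36.6% → the job-training program
Low-risk: Program A 41/75 = 54.7%, the job-training program 9/14 = 64.3% → the job-training program
Overall: Program A 43/86 = 50.0%, the job-training program 43/107 = 40.2% → Program A
(The job-training program wins every risk group but Program A wins overall — the job-training program's participants skew toward the low-rate medium-risk group.)

Program A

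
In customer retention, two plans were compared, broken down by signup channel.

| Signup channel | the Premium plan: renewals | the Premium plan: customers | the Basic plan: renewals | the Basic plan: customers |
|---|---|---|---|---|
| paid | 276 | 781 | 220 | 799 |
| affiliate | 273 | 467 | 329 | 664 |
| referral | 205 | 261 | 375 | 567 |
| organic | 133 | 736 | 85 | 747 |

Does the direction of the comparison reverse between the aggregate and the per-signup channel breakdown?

No

Paid: the Premium plan 276/781 = 35.3%, the Basic plan 220/799 = 27.5% → the Premium plan
Affiliate: the Premium plan 273/467 = 58.5%, the Basic plan 329/664 = 49.5% → the Premium plan
Referral: the Premium plan 205/261 = 78.5%, the Basic plan 375/567 = 66.1% → the Premium plan
Organic: the Premium plan 133/736 = 18.1%, the Basic plan 85/747 = 11.4% → the Premium plan
Overall: the Premium plan 887/2245 = 39.5%, the Basic plan 1009/2777 = 36.3% → the Premium plan
The Premium plan wins overall and in every signup group — no reversal.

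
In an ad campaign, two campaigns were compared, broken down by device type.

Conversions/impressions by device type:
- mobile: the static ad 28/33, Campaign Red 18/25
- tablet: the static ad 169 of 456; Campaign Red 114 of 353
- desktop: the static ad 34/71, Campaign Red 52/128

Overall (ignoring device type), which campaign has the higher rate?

the static ad

Mobile: the static ad 28/33 = 84.8%, Campaign Red 18/25 = 72.0% → the static ad
Tablet: the static ad 169/456 = 37.1%, Campaign Red 114/353 = 32.3% → the static ad
Desktop: the static ad 34/71 = 47.9%, Campaign Red 52/128 = 40.6% → the static ad
Overall: the static ad 231/560 = 41.2%, Campaign Red 184/506 = 36.4% → the static ad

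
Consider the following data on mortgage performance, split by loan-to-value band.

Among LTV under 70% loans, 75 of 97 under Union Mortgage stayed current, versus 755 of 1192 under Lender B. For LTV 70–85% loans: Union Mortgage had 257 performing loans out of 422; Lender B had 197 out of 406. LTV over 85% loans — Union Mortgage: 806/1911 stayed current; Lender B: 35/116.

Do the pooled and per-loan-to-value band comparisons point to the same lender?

LTV under 70%: Union Mortgage 75/97 = 77.3%, Lender B 755/1192 = 63.3% → Union Mortgage
LTV 70–85%: Union Mortgage 257/422 = 60.9%, Lender B 197/406 = 48.5% → Union Mortgage
LTV over 85%: Union Mortgage 806/1911 = 42.2%, Lender B 35/116 = 30.2% → Union Mortgage
Overall: Union Mortgage 1138/2430 = 46.8%, Lender B 987/1714 = 57.6% → Lender B
Union Mortgage wins each loan-to-value group but Lender B wins overall — the comparison reverses. Union Mortgage's loans skew toward LTV over 85%, which has a lower base rate.

No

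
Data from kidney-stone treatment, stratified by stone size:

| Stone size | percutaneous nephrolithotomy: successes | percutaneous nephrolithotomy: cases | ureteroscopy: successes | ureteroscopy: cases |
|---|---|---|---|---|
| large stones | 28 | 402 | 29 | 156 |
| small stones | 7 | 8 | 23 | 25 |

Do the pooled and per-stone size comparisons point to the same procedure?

Large stones: percutaneous nephrolithotomy 28/402 = 7.0%, ureteroscopy 29/156 = 18.6% → ureteroscopy
Small stones: percutaneous nephrolithotomy 7/8 = 87.5%, ureteroscopy 23/25 = 92.0% → ureteroscopy
Overall: percutaneous nephrolithotomy 35/410 = 8.5%, ureteroscopy 52/181 = 28.7% → ureteroscopy
Ureteroscopy wins overall and in every stone group — no reversal.

Yes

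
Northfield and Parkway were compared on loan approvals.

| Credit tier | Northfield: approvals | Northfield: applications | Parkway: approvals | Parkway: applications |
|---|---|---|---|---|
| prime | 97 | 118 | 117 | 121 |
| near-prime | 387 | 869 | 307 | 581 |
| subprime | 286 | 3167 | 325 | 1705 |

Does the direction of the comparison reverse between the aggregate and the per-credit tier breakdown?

Prime: Northfield 97/118 = 82.2%, Parkway 117/121 = 96.7% → Parkway
Near-prime: Northfield 387/869 = 44.5%, Parkway 307/581 = 52.8% → Parkway
Subprime: Northfield 286/3167 = 9.0%, Parkway 325/1705 = 19.1% → Parkway
Overall: Northfield 770/4154 = 18.5%, Parkway 749/2407 = 31.1% → Parkway
Parkway wins overall and in every credit group — no reversal.

No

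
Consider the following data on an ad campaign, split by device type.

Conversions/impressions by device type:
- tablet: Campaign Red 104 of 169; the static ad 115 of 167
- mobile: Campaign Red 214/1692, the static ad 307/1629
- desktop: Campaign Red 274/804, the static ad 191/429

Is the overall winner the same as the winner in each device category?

Yes

Tablet: Campaign Red 104/169 = 61.5%, the static ad 115/167 = 68.9% → the static ad
Mobile: Campaign Red 214/1692 = 12.6%, the static ad 307/1629 = 18.8% → the static ad
Desktop: Campaign Red 274/804 = 34.1%, the static ad 191/429 = 44.5% → the static ad
Overall: Campaign Red 592/2665 = 22.2%, the static ad 613/2225 = 27.6% → the static ad
The static ad wins overall and in every device group — no reversal.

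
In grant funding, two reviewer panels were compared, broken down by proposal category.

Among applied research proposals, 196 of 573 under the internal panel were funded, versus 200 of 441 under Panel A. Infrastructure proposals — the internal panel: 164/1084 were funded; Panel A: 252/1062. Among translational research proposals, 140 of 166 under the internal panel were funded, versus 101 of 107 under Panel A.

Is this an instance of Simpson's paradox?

Applied research: the internal panel 196/573 = 34.2%, Panel A 200/441 = 45.4% → Panel A
Infrastructure: the internal panel 164/1084 = 15.1%, Panel A 252/1062 = 23.7% → Panel A
Translational research: the internal panel 140/166 = 84.3%, Panel A 101/107 = 94.4% → Panel A
Overall: the internal panel 500/1823 = 27.4%, Panel A 553/1610 = 34.3% → Panel A
Panel A wins overall and in every proposal group — no reversal.

No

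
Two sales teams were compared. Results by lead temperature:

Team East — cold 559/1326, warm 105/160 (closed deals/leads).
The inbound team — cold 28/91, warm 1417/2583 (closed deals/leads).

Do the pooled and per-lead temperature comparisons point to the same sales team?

No

Cold: Team East 559/1326 = 42.2%, the inbound team 28/91 = 30.8% → Team East
Warm: Team East 105/160 = 65.6%, the inbound team 1417/2583 = 54.9% → Team East
Overall: Team East 664/1486 = 44.7%, the inbound team 1445/2674 = 54.0% → the inbound team
Team East wins each lead group but the inbound team wins overall — the comparison reverses. Team East's leads skew toward cold, which has a lower base rate.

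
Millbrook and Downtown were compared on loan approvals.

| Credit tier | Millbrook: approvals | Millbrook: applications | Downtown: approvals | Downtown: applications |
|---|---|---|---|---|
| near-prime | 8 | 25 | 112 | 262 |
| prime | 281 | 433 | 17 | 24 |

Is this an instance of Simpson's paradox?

Yes

Near-prime: Millbrook 8/25 = 32.0%, Downtown 112/262 = 42.7% → Downtown
Prime: Millbrook 281/433 = 64.9%, Downtown 17/24 = 70.8% → Downtown
Overall: Millbrook 289/458 = 63.1%, Downtown 129/286 = 45.1% → Millbrook
Downtown wins each credit group but Millbrook wins overall — the comparison reverses. Downtown's applications skew toward near-prime, which has a lower base rate.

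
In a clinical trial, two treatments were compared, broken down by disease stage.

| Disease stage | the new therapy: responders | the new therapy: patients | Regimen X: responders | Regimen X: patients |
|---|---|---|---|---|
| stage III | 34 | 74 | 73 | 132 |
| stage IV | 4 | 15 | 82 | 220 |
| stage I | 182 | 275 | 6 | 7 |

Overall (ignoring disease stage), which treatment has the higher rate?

the new therapy

Stage III: the new therapy 34/74 = 45.9%, Regimen X 73/132 = 55.3% → Regimen X
Stage IV: the new therapy 4/15 = 26.7%, Regimen X 82/220 = 37.3% → Regimen X
Stage I: the new therapy 182/275 = 66.2%, Regimen X 6/7 = 85.7% → Regimen X
Overall: the new therapy 220/364 = 60.4%, Regimen X 161/359 = 44.8% → the new therapy
(Regimen X wins every disease group but the new therapy wins overall — Regimen X's patients skew toward the low-rate stage IV group.)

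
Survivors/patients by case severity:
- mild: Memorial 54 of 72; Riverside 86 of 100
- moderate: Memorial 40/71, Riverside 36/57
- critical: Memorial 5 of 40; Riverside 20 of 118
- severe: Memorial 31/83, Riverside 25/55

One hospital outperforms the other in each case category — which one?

Riverside

Mild: Memorial 54/72 = 75.0%, Riverside 86/100 = 86.0% → Riverside
Moderate: Memorial 40/71 = 56.3%, Riverside 36/57 = 63.2% → Riverside
Critical: Memorial 5/40 = 12.5%, Riverside 20/118 = 16.9% → Riverside
Severe: Memorial 31/83 = 37.3%, Riverside 25/55 = 45.5% → Riverside
Riverside has the higher rate in all 4 groups.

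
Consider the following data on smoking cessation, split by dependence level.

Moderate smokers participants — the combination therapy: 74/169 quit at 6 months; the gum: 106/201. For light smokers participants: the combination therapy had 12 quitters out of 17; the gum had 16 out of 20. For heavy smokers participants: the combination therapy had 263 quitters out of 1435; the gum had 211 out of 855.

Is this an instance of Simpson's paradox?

Moderate smokers: the combination therapy 74/169 = 43.8%, the gum 106/201 = 52.7% → the gum
Light smokers: the combination therapy 12/17 = 70.6%, the gum 16/20 = 80.0% → the gum
Heavy smokers: the combination therapy 263/1435 = 18.3%, the gum 211/855 = 24.7% → the gum
Overall: the combination therapy 349/1621 = 21.5%, the gum 333/1076 = 30.9% → the gum
The gum wins overall and in every dependence group — no reversal.

No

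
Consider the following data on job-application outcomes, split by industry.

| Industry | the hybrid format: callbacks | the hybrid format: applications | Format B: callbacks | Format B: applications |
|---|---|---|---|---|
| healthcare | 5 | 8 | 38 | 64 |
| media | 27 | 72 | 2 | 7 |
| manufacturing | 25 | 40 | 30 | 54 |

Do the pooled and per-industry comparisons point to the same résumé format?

No

Healthcare: the hybrid format 5/8 = 62.5%, Format B 38/64 = 59.4% → the hybrid format
Media: the hybrid format 27/72 = 37.5%, Format B 2/7 = 28.6% → the hybrid format
Manufacturing: the hybrid format 25/40 = 62.5%, Format B 30/54 = 55.6% → the hybrid format
Overall: the hybrid format 57/120 = 47.5%, Format B 70/125 = 56.0% → Format B
The hybrid format wins each industry group but Format B wins overall — the comparison reverses. The hybrid format's applications skew toward media, which has a lower base rate.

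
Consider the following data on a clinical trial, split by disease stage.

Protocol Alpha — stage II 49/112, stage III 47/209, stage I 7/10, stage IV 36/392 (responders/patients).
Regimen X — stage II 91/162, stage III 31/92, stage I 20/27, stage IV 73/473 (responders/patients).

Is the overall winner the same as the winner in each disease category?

Yes

Stage II: Protocol Alpha 49/112 = 43.8%, Regimen X 91/162 = 56.2% → Regimen X
Stage III: Protocol Alpha 47/209 = 22.5%, Regimen X 31/92 = 33.7% → Regimen X
Stage I: Protocol Alpha 7/10 = 70.0%, Regimen X 20/27 = 74.1% → Regimen X
Stage IV: Protocol Alpha 36/392 = 9.2%, Regimen X 73/473 = 15.4% → Regimen X
Overall: Protocol Alpha 139/723 = 19.2%, Regimen X 215/754 = 28.5% → Regimen X
Regimen X wins overall and in every disease group — no reversal.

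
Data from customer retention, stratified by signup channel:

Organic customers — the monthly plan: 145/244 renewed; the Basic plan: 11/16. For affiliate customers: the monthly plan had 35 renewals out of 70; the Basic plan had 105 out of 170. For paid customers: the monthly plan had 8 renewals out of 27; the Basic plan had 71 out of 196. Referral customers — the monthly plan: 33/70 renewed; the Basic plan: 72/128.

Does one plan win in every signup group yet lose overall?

Organic: the monthly plan 145/244 = 59.4%, the Basic plan 11/16 = 68.8% → the Basic plan
Affiliate: the monthly plan 35/70 = 50.0%, the Basic plan 105/170 = 61.8% → the Basic plan
Paid: the monthly plan 8/27 = 29.6%, the Basic plan 71/196 = 36.2% → the Basic plan
Referral: the monthly plan 33/70 = 47.1%, the Basic plan 72/128 = 56.2% → the Basic plan
Overall: the monthly plan 221/411 = 53.8%, the Basic plan 259/510 = 50.8% → the monthly plan
The Basic plan wins each signup group but the monthly plan wins overall — the comparison reverses. The Basic plan's customers skew toward paid, which has a lower base rate.

Yes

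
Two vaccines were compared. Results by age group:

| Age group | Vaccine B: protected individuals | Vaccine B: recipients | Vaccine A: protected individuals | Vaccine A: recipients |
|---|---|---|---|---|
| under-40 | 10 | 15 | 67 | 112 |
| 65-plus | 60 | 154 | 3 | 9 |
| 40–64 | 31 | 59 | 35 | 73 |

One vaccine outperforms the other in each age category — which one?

Under-40: Vaccine B 10/15 = 66.7%, Vaccine A 67/112 = 59.8% → Vaccine B
65-plus: Vaccine B 60/154 = 39.0%, Vaccine A 3/9 = 33.3% → Vaccine B
40–64: Vaccine B 31/59 = 52.5%, Vaccine A 35/73 = 47.9% → Vaccine B
Vaccine B has the higher rate in all 3 groups.

Vaccine B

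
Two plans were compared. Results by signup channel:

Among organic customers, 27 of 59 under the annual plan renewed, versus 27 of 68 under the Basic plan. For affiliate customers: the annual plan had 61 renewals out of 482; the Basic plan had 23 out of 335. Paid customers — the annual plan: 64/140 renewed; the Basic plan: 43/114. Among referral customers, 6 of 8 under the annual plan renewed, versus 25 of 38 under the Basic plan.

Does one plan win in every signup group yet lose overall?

No

Organic: the annual plan 27/59 = 45.8%, the Basic plan 27/68 = 39.7% → the annual plan
Affiliate: the annual plan 61/482 = 12.7%, the Basic plan 23/335 = 6.9% → the annual plan
Paid: the annual plan 64/140 = 45.7%, the Basic plan 43/114 = 37.7% → the annual plan
Referral: the annual plan 6/8 = 75.0%, the Basic plan 25/38 = 65.8% → the annual plan
Overall: the annual plan 158/689 = 22.9%, the Basic plan 118/555 = 21.3% → the annual plan
The annual plan wins overall and in every signup group — no reversal.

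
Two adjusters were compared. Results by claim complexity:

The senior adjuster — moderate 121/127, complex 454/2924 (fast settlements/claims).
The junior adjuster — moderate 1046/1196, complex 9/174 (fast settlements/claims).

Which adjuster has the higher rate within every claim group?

the senior adjuster

Moderate: the senior adjuster 121/127 = 95.3%, the junior adjuster 1046/1196 = 87.5% → the senior adjuster
Complex: the senior adjuster 454/2924 = 15.5%, the junior adjuster 9/174 = 5.2% → the senior adjuster
The senior adjuster has the higher rate in both groups.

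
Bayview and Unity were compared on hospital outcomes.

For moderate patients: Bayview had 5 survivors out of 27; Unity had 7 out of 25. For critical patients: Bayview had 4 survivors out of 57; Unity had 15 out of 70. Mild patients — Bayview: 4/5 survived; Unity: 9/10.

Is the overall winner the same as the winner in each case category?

Moderate: Bayview 5/27 = 18.5%, Unity 7/25 = 28.0% → Unity
Critical: Bayview 4/57 = 7.0%, Unity 15/70 = 21.4% → Unity
Mild: Bayview 4/5 = 80.0%, Unity 9/10 = 90.0% → Unity
Overall: Bayview 13/89 = 14.6%, Unity 31/105 = 29.5% → Unity
Unity wins overall and in every case group — no reversal.

Yes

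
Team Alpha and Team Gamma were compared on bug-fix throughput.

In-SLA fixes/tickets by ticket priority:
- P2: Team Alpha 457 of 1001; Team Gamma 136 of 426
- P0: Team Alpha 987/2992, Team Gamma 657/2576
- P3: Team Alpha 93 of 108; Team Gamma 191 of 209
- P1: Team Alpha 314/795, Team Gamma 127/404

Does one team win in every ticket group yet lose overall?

P2: Team Alpha 457/1001 = 45.7%, Team Gamma 136/426 = 31.9% → Team Alpha
P0: Team Alpha 987/2992 = 33.0%, Team Gamma 657/2576 = 25.5% → Team Alpha
P3: Team Alpha 93/108 = 86.1%, Team Gamma 191/209 = 91.4% → Team Gamma
P1: Team Alpha 314/795 = 39.5%, Team Gamma 127/404 = 31.4% → Team Alpha
Overall: Team Alpha 1851/4896 = 37.8%, Team Gamma 1111/3615 = 30.7% → Team Alpha
Neither sweeps: Team Alpha wins 3 of 4 groups, Team Gamma wins 1. Team Alpha wins overall but not every group — no Simpson reversal.

No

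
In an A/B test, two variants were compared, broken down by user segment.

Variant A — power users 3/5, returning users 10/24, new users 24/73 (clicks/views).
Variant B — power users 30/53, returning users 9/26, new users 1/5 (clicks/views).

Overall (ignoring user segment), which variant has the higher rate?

Variant B

Power users: Variant A 3/5 = 60.0%, Variant B 30/53 = 56.6% → Variant A
Returning users: Variant A 10/24 = 41.7%, Variant B 9/26 = 34.6% → Variant A
New users: Variant A 24/73 = 32.9%, Variant B 1/5 = 20.0% → Variant A
Overall: Variant A 37/102 = 36.3%, Variant B 40/84 = 47.6% → Variant B
(Variant A wins every user group but Variant B wins overall — Variant A's views skew toward the low-rate new users group.)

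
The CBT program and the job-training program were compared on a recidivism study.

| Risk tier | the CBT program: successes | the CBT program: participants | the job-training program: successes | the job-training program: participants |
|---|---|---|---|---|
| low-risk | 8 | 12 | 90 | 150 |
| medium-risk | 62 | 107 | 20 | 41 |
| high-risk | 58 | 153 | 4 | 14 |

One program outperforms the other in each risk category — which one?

Low-risk: the CBT program 8/12 = 66.7%, the job-training program 90/150 = 60.0% → the CBT program
Medium-risk: the CBT program 62/107 = 57.9%, the job-training program 20/41 = 48.8% → the CBT program
High-risk: the CBT program 58/153 = 37.9%, the job-training program 4/14 = 28.6% → the CBT program
The CBT program has the higher rate in all 3 groups.

the CBT program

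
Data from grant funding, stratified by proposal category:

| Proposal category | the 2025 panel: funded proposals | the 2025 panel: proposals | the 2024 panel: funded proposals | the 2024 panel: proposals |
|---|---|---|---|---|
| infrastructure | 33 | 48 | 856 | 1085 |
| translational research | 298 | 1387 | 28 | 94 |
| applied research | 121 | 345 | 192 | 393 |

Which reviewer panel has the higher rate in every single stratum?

the 2024 panel

Infrastructure: the 2025 panel 33/48 = 68.8%, the 2024 panel 856/1085 = 78.9% → the 2024 panel
Translational research: the 2025 panel 298/1387 = 21.5%, the 2024 panel 28/94 = 29.8% → the 2024 panel
Applied research: the 2025 panel 121/345 = 35.1%, the 2024 panel 192/393 = 48.9% → the 2024 panel
The 2024 panel has the higher rate in all 3 groups.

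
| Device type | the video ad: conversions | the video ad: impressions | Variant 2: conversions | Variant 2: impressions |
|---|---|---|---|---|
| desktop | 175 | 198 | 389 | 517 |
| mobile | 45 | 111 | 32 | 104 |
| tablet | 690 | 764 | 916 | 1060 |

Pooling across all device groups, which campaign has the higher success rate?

the video ad

Desktop: the video ad 175/198 = 88.4%, Variant 2 389/517 = 75.2% → the video ad
Mobile: the video ad 45/111 = 40.5%, Variant 2 32/104 = 30.8% → the video ad
Tablet: the video ad 690/764 = 90.3%, Variant 2 916/1060 = 86.4% → the video ad
Overall: the video ad 910/1073 = 84.8%, Variant 2 1337/1681 = 79.5% → the video ad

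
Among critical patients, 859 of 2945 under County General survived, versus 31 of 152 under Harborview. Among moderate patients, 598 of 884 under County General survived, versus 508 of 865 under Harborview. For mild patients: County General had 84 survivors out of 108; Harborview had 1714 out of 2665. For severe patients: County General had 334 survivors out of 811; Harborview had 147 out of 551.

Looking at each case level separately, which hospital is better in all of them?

County General

Critical: County General 859/2945 = 29.2%, Harborview 31/152 = 20.4% → County General
Moderate: County General 598/884 = 67.6%, Harborview 508/865 = 58.7% → County General
Mild: County General 84/108 = 77.8%, Harborview 1714/2665 = 64.3% → County General
Severe: County General 334/811 = 41.2%, Harborview 147/551 = 26.7% → County General
County General has the higher rate in all 4 groups.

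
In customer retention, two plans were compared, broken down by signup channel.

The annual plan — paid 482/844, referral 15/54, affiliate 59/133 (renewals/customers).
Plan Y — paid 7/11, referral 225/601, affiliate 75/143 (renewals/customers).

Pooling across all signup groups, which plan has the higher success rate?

Paid: the annual plan 482/844 = 57.1%, Plan Y 7/11 = 63.6% → Plan Y
Referral: the annual plan 15/54 = 27.8%, Plan Y 225/601 = 37.4% → Plan Y
Affiliate: the annual plan 59/133 = 44.4%, Plan Y 75/143 = 52.4% → Plan Y
Overall: the annual plan 556/1031 = 53.9%, Plan Y 307/755 = 40.7% → the annual plan
(Plan Y wins every signup group but the annual plan wins overall — Plan Y's customers skew toward the low-rate referral group.)

the annual plan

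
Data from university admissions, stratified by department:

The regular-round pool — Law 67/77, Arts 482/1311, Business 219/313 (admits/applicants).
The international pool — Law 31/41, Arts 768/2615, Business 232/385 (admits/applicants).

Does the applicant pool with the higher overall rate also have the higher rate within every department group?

Law: the regular-round pool 67/77 = 87.0%, the international pool 31/41 = 75.6% → the regular-round pool
Arts: the regular-round pool 482/1311 = 36.8%, the international pool 768/2615 = 29.4% → the regular-round pool
Business: the regular-round pool 219/313 = 70.0%, the international pool 232/385 = 60.3% → the regular-round pool
Overall: the regular-round pool 768/1701 = 45.1%, the international pool 1031/3041 = 33.9% → the regular-round pool
The regular-round pool wins overall and in every department group — no reversal.

Yes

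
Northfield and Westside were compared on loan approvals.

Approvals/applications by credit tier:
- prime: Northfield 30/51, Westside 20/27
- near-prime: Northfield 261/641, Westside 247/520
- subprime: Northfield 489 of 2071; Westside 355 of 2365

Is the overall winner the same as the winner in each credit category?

No

Prime: Northfield 30/51 = 58.8%, Westside 20/27 = 74.1% → Westside
Near-prime: Northfield 261/641 = 40.7%, Westside 247/520 = 47.5% → Westside
Subprime: Northfield 489/2071 = 23.6%, Westside 355/2365 = 15.0% → Northfield
Overall: Northfield 780/2763 = 28.2%, Westside 622/2912 = 21.4% → Northfield
Neither sweeps: Northfield wins 1 of 3 groups, Westside wins 2. Northfield wins overall but not every group — no Simpson reversal.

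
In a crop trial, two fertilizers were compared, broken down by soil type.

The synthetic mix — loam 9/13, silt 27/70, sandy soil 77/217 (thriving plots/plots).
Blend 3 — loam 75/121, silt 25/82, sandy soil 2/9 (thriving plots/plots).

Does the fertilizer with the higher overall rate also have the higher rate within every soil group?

Loam: the synthetic mix 9/13 = 69.2%, Blend 3 75/121 = 62.0% → the synthetic mix
Silt: the synthetic mix 27/70 = 38.6%, Blend 3 25/82 = 30.5% → the synthetic mix
Sandy soil: the synthetic mix 77/217 = 35.5%, Blend 3 2/9 = 22.2% → the synthetic mix
Overall: the synthetic mix 113/300 = 37.7%, Blend 3 102/212 = 48.1% → Blend 3
The synthetic mix wins each soil group but Blend 3 wins overall — the comparison reverses. The synthetic mix's plots skew toward sandy soil, which has a lower base rate.

No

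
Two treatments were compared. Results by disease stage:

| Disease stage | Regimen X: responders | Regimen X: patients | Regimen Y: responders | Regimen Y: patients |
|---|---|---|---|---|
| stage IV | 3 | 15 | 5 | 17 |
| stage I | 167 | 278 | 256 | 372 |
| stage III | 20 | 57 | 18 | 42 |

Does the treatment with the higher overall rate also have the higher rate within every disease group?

Yes

Stage IV: Regimen X 3/15 = 20.0%, Regimen Y 5/17 = 29.4% → Regimen Y
Stage I: Regimen X 167/278 = 60.1%, Regimen Y 256/372 = 68.8% → Regimen Y
Stage III: Regimen X 20/57 = 35.1%, Regimen Y 18/42 = 42.9% → Regimen Y
Overall: Regimen X 190/350 = 54.3%, Regimen Y 279/431 = 64.7% → Regimen Y
Regimen Y wins overall and in every disease group — no reversal.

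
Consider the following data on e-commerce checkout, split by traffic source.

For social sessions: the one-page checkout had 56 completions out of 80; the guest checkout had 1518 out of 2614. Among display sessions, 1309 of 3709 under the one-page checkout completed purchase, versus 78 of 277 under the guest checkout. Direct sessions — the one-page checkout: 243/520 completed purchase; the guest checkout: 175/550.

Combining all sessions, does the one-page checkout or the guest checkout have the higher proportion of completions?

the guest checkout

Social: the one-page checkout 56/80 = 70.0%, the guest checkout 1518/2614 = 58.1% → the one-page checkout
Display: the one-page checkout 1309/3709 = 35.3%, the guest checkout 78/277 = 28.2% → the one-page checkout
Direct: the one-page checkout 243/520 = 46.7%, the guest checkout 175/550 = 31.8% → the one-page checkout
Overall: the one-page checkout 1608/4309 = 37.3%, the guest checkout 1771/3441 = 51.5% → the guest checkout
(The one-page checkout wins every traffic group but the guest checkout wins overall — the one-page checkout's sessions skew toward the low-rate display group.)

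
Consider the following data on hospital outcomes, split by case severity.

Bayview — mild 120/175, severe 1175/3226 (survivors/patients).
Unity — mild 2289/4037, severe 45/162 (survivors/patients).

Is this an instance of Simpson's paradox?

Mild: Bayview 120/175 = 68.6%, Unity 2289/4037 = 56.7% → Bayview
Severe: Bayview 1175/3226 = 36.4%, Unity 45/162 = 27.8% → Bayview
Overall: Bayview 1295/3401 = 38.1%, Unity 2334/4199 = 55.6% → Unity
Bayview wins each case group but Unity wins overall — the comparison reverses. Bayview's patients skew toward severe, which has a lower base rate.

Yes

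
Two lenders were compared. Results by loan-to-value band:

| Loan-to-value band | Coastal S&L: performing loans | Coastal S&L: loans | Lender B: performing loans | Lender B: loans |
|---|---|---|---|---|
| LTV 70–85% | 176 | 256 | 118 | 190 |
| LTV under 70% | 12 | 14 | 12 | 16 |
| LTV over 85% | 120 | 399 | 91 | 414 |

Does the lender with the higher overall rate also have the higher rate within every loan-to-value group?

LTV 70–85%: Coastal S&L 176/256 = 68.8%, Lender B 118/190 = 62.1% → Coastal S&L
LTV under 70%: Coastal S&L 12/14 = 85.7%, Lender B 12/16 = 75.0% → Coastal S&L
LTV over 85%: Coastal S&L 120/399 = 30.1%, Lender B 91/414 = 22.0% → Coastal S&L
Overall: Coastal S&L 308/669 = 46.0%, Lender B 221/620 = 35.6% → Coastal S&L
Coastal S&L wins overall and in every loan-to-value group — no reversal.

Yes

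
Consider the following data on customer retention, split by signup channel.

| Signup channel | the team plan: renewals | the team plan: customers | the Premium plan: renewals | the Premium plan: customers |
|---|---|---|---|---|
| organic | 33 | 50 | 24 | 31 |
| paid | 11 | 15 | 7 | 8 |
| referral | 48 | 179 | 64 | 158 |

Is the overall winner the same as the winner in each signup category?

Yes

Organic: the team plan 33/50 = 66.0%, the Premium plan 24/31 = 77.4% → the Premium plan
Paid: the team plan 11/15 = 73.3%, the Premium plan 7/8 = 87.5% → the Premium plan
Referral: the team plan 48/179 = 26.8%, the Premium plan 64/158 = 40.5% → the Premium plan
Overall: the team plan 92/244 = 37.7%, the Premium plan 95/197 = 48.2% → the Premium plan
The Premium plan wins overall and in every signup group — no reversal.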